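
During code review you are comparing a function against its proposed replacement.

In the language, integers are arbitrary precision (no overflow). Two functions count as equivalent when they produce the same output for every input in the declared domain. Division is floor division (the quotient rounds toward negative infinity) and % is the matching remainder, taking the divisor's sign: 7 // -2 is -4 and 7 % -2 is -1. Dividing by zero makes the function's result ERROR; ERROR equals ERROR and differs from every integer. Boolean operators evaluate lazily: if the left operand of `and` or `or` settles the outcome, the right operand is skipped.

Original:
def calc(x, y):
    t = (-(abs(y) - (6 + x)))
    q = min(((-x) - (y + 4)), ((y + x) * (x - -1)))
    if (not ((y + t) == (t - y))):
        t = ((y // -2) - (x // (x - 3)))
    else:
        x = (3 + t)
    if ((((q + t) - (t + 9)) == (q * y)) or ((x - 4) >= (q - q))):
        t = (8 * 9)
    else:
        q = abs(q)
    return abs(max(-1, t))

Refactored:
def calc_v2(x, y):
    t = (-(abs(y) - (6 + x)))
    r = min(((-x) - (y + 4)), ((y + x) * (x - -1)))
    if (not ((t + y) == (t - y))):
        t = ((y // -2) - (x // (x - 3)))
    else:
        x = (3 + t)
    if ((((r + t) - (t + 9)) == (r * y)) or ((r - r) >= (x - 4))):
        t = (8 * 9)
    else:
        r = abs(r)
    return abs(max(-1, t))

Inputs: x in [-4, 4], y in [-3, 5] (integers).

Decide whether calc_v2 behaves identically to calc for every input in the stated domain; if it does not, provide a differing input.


The rewrite breaks on x=-4, y=-3, where the results are 1 and 72.
calc: t := -1 | q := 3 | (not ((y + t) == (t - y))): true | t := 1 | ((((q + t) - (t + 9)) == (q * y)) or ((x - 4) >= (q - q))): false | q := 3 | result 1
calc_v2: t := -1 | r := 3 | (not ((t + y) == (t - y))): true | t := 1 | ((((r + t) - (t + 9)) == (r * y)) or ((r - r) >= (x - 4))): true | t := 72 | result 72
verdict: not equivalent; witness: x=-4, y=-3


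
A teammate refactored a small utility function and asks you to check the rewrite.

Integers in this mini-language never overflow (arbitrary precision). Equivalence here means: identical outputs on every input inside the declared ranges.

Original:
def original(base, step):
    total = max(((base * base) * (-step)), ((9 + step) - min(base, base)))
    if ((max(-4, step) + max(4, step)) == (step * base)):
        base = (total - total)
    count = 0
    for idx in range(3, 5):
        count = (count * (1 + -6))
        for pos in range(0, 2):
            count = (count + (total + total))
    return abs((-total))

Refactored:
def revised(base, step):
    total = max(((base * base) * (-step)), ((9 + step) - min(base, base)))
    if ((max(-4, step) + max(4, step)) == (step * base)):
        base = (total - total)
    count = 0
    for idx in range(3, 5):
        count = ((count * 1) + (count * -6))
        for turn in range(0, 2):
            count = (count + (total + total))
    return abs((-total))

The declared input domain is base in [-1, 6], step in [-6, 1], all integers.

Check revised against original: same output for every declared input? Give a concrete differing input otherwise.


The two versions differ — the changes include arithmetic usage differs, local variable names differ.
As a probe, take base=1, step=-3: original runs total = 5; ((max(-4, step) + max(4, step)) == (step * base)) -> false; count = 0; [idx=3]; count = 0; [pos=0]; count = 10; [pos=1]; count = 20; [idx=4]; count = -100; [pos=0]; count = -90; [pos=1]; count = -80; return 5; revised runs total = 5; ((max(-4, step) + max(4, step)) == (step * base)) -> false; count = 0; [idx=3]; count = 0; [turn=0]; count = 10; [turn=1]; count = 20; [idx=4]; count = -100; [turn=0]; count = -90; [turn=1]; count = -80; return 5; both end at 5.
An exhaustive pass over the 64 declared inputs shows identical outputs.
verdict: equivalent


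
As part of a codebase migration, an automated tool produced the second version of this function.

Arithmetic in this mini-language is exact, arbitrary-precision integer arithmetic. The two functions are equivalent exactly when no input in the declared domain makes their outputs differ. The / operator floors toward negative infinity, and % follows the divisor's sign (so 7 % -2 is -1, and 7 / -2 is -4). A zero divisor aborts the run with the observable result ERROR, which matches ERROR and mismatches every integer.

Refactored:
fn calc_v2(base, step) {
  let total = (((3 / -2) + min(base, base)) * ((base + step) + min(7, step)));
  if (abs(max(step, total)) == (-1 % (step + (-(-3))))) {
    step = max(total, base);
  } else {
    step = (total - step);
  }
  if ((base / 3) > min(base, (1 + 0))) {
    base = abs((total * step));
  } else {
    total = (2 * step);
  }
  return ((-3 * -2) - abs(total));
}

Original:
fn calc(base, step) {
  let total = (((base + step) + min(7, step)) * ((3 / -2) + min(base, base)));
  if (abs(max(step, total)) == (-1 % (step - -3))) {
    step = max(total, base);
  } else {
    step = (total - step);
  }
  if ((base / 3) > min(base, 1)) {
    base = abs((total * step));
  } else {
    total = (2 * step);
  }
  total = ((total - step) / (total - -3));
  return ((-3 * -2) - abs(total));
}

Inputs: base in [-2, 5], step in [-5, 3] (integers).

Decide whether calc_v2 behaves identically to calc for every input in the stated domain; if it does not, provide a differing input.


These are not equivalent — on base=-2, step=-5 the outputs split (5 vs -42).
calc: total becomes 48; next (abs(max(step, total)) == (-1 % (step - -3))) evaluates to false; next step becomes 53; next ((base / 3) > min(base, 1)) evaluates to true; next base becomes 2544; next total becomes -1; next final value 5
calc_v2: total becomes 48; next (abs(max(step, total)) == (-1 % (step + (-(-3))))) evaluates to false; next step becomes 53; next ((base / 3) > min(base, (1 + 0))) evaluates to true; next base becomes 2544; next final value -42
verdict: not equivalent; witness: base=-2, step=-5


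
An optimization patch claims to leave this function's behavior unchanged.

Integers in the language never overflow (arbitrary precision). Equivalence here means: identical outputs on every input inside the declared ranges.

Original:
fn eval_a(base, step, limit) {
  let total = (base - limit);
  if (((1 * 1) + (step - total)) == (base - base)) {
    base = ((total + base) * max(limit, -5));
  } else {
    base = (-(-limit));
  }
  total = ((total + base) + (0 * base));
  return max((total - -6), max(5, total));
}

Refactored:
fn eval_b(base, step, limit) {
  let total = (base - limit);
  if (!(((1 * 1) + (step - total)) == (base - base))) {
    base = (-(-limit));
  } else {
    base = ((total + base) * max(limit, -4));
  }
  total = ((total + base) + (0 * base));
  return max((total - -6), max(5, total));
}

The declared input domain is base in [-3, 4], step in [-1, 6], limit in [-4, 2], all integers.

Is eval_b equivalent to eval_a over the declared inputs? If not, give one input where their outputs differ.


Equivalent. Although `-5` became `-4`, no input in the stated domain can expose it.
Across all 448 domain points the two functions coincide.
As a probe, take base=-3, step=6, limit=0: eval_a runs total = -3; (((1 * 1) + (step - total)) == (base - base)) -> false; base = 0; total = -3; return 5; eval_b runs total = -3; (!(((1 * 1) + (step - total)) == (base - base))) -> true; base = 0; total = -3; return 5; both end at 5.
verdict: equivalent


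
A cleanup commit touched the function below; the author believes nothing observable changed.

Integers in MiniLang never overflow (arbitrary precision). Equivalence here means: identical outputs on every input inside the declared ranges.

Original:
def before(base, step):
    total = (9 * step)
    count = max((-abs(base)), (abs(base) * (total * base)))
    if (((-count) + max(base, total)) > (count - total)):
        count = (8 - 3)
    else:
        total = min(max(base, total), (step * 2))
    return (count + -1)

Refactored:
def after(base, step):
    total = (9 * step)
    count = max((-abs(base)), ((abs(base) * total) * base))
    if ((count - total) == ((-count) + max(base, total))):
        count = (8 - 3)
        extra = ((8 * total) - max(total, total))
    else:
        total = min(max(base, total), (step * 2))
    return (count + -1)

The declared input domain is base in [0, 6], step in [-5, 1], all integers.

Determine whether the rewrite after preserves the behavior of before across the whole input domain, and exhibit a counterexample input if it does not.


These are not equivalent — on base=0, step=0 the outputs split (-1 vs 4).
before: total := 0 | count := 0 | (((-count) + max(base, total)) > (count - total)): false | total := 0 | result -1
after: total := 0 | count := 0 | ((count - total) == ((-count) + max(base, total))): true | count := 5 | extra := 0 | result 4
verdict: not equivalent; witness: base=0, step=0


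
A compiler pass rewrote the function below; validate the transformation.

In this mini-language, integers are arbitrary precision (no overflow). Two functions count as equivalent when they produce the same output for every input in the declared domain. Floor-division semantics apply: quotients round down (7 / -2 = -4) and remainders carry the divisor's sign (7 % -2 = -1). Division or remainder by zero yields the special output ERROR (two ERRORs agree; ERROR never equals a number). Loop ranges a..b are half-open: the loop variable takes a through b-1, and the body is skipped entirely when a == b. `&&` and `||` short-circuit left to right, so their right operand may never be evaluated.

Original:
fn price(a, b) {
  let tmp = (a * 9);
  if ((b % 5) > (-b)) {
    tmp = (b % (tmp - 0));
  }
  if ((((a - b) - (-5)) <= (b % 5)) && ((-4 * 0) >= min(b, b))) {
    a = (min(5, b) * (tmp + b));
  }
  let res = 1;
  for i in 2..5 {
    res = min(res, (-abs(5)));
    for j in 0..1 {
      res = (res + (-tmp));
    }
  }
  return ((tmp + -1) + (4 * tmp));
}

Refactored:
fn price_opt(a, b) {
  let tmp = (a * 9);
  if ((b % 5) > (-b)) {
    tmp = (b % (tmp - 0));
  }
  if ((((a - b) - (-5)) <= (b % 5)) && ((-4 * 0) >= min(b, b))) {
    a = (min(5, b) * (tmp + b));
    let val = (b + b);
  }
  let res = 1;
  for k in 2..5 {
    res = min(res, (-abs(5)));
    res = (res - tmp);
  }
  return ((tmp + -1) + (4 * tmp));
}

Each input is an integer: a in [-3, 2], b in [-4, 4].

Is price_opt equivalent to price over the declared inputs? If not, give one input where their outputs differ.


The two are interchangeable: arithmetic usage differs; and loop structure differs; and local variable names differ, and every declared input agrees.
Spot check at a=0, b=0 — price: tmp becomes 0; next ((b % 5) > (-b)) evaluates to false; next ((((a - b) - (-5)) <= (b % 5)) && ((-4 * 0) >= min(b, b))) evaluates to false; next res becomes 1; next at i=2:; next res becomes -5; next at j=0:; next res becomes -5; next at i=3:; next res becomes -5; next at j=0:; next res becomes -5; next at i=4:; next res becomes -5; next at j=0:; next res becomes -5; next final value -1. price_opt: tmp becomes 0; next ((b % 5) > (-b)) evaluates to false; next ((((a - b) - (-5)) <= (b % 5)) && ((-4 * 0) >= min(b, b))) evaluates to false; next res becomes 1; next at k=2:; next res becomes -5; next res becomes -5; next at k=3:; next res becomes -5; next res becomes -5; next at k=4:; next res becomes -5; next res becomes -5; next final value -1. Both give -1.
Across all 54 domain points the two functions coincide.
verdict: equivalent


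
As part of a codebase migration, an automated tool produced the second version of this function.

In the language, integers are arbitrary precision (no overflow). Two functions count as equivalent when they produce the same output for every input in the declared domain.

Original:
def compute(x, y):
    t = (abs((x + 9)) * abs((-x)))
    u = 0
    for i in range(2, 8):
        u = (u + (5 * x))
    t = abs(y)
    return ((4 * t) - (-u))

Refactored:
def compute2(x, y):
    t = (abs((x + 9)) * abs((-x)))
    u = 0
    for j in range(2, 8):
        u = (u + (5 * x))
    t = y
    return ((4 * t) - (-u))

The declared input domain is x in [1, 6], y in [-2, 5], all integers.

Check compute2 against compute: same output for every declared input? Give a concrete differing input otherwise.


Input x=1, y=-2: 38 from compute versus 22 from compute2.
verdict: not equivalent; witness: x=1, y=-2


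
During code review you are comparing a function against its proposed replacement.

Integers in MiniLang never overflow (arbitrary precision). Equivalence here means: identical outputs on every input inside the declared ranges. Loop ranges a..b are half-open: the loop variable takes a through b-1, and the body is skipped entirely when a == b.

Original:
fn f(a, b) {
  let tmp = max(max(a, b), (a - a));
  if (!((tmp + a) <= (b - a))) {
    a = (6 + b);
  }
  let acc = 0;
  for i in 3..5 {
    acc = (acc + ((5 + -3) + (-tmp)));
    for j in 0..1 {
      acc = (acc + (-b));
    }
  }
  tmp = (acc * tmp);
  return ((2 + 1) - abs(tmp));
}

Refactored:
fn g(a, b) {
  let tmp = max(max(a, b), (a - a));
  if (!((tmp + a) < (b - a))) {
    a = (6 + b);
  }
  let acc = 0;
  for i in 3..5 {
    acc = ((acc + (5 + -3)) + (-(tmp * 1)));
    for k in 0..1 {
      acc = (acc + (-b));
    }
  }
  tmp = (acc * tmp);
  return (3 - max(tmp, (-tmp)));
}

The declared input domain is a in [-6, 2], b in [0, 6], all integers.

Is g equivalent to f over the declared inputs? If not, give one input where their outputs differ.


Equivalent. The one real change (`((tmp + a) <= (b - a))` became `((tmp + a) < (b - a))`) has no effect anywhere in the declared ranges.
Every one of the 63 inputs gives matching results.
One worked example (a=-4, b=0) — f: tmp = 0; (!((tmp + a) <= (b - a))) -> false; acc = 0; [i=3]; acc = 2; [j=0]; acc = 2; [i=4]; acc = 4; [j=0]; acc = 4; tmp = 0; return 3; g: tmp = 0; (!((tmp + a) < (b - a))) -> false; acc = 0; [i=3]; acc = 2; [k=0]; acc = 2; [i=4]; acc = 4; [k=0]; acc = 4; tmp = 0; return 3; agreement on 3.
verdict: equivalent


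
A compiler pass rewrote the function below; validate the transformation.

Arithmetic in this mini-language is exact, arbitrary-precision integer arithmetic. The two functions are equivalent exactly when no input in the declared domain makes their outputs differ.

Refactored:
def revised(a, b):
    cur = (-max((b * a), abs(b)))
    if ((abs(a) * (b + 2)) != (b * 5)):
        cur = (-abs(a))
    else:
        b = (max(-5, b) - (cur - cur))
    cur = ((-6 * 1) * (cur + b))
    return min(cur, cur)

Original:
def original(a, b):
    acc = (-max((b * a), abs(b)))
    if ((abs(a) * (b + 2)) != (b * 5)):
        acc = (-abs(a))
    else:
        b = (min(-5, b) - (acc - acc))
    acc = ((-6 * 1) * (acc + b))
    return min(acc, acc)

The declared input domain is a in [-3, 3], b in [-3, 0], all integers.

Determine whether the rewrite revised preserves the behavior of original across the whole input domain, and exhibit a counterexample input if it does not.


Try a=0, b=0.
original: acc = 0; ((abs(a) * (b + 2)) != (b * 5)) -> false; b = -5; acc = 30; return 30
revised: cur = 0; ((abs(a) * (b + 2)) != (b * 5)) -> false; b = 0; cur = 0; return 0
30 != 0, so the rewrite changes behavior.
verdict: not equivalent; witness: a=0, b=0


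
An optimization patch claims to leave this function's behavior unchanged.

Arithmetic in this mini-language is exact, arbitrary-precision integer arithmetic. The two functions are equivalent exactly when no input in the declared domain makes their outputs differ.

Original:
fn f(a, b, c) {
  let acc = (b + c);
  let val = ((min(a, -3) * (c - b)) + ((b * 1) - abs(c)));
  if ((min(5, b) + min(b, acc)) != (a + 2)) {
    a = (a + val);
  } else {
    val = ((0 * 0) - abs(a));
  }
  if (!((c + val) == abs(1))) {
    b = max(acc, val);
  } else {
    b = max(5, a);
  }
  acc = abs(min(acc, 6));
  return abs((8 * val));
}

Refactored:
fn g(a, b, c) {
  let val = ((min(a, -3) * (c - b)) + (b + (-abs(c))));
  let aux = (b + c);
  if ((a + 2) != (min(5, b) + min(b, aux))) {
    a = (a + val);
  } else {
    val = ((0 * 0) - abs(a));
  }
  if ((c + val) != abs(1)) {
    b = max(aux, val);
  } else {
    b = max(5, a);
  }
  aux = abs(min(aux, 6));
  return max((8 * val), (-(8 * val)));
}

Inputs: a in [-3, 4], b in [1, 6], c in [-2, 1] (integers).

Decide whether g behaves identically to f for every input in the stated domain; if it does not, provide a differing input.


Differences: boolean connective usage differs, comparison usage differs, arithmetic usage differs, constant usage differs, local variable names differ, min/max/abs usage differs — yet all 192 inputs agree.
verdict: equivalent


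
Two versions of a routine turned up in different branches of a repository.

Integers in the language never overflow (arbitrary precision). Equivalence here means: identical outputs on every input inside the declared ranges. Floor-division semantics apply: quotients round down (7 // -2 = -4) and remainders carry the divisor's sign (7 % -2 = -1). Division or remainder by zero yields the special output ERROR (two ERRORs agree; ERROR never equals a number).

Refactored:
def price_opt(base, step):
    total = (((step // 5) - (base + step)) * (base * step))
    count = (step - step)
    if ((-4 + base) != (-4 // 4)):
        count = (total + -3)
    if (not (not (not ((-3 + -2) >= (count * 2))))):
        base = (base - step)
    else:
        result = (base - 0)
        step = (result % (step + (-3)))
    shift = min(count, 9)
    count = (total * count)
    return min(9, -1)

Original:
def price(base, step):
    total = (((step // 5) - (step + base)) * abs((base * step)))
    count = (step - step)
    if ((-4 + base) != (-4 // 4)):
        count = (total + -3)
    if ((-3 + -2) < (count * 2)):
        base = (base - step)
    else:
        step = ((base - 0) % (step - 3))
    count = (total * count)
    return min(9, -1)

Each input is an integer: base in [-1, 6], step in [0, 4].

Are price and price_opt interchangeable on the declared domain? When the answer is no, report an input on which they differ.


Input base=-1, step=3: ERROR from price versus -1 from price_opt.
verdict: not equivalent; witness: base=-1, step=3


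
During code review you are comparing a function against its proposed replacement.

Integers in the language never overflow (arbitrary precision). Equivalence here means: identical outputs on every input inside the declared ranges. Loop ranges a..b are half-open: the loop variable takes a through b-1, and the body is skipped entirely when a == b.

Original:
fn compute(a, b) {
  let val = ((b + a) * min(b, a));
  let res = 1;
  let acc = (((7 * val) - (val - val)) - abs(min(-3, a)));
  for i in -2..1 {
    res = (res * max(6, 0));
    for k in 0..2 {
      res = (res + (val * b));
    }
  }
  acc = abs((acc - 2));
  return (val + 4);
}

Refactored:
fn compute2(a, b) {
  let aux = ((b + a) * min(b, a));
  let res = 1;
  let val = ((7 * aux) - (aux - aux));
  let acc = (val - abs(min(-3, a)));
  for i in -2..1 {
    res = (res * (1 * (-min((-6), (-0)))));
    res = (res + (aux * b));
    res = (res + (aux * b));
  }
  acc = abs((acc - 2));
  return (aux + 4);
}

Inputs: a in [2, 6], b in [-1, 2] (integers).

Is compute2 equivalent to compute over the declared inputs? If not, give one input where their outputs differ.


Comparing the listings, the differences include: constant usage differs; and min/max/abs usage differs; and statement counts differ; and loop structure differs; and local variable names differ; and arithmetic usage differs.
Tracing a=5, b=1: compute: val becomes 6; next res becomes 1; next acc becomes 39; next at i=-2:; next res becomes 6; next at k=0:; next res becomes 12; next at k=1:; next res becomes 18; next at i=-1:; next res becomes 108; next at k=0:; next res becomes 114; next at k=1:; next res becomes 120; next at i=0:; next res becomes 720; next at k=0:; next res becomes 726; next at k=1:; next res becomes 732; next acc becomes 37; next final value 10 | compute2: aux becomes 6; next res becomes 1; next val becomes 42; next acc becomes 39; next at i=-2:; next res becomes 6; next res becomes 12; next res becomes 18; next at i=-1:; next res becomes 108; next res becomes 114; next res becomes 120; next at i=0:; next res becomes 720; next res becomes 726; next res becomes 732; next acc becomes 37; next final value 10 — matching result 10.
Every one of the 20 inputs gives matching results.
verdict: equivalent


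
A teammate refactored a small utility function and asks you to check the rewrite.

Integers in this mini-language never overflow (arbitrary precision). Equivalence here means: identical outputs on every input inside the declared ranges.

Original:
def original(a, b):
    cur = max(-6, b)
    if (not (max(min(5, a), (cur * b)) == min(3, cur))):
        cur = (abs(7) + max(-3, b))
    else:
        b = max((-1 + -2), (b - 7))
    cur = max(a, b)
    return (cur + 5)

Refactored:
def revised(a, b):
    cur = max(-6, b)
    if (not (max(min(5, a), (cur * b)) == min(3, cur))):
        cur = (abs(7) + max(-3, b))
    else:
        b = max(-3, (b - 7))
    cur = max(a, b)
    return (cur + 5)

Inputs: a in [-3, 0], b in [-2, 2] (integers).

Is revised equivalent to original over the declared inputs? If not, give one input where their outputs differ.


Changes here: arithmetic usage differs; also constant usage differs; the full 20-point sweep finds no disagreement.
verdict: equivalent


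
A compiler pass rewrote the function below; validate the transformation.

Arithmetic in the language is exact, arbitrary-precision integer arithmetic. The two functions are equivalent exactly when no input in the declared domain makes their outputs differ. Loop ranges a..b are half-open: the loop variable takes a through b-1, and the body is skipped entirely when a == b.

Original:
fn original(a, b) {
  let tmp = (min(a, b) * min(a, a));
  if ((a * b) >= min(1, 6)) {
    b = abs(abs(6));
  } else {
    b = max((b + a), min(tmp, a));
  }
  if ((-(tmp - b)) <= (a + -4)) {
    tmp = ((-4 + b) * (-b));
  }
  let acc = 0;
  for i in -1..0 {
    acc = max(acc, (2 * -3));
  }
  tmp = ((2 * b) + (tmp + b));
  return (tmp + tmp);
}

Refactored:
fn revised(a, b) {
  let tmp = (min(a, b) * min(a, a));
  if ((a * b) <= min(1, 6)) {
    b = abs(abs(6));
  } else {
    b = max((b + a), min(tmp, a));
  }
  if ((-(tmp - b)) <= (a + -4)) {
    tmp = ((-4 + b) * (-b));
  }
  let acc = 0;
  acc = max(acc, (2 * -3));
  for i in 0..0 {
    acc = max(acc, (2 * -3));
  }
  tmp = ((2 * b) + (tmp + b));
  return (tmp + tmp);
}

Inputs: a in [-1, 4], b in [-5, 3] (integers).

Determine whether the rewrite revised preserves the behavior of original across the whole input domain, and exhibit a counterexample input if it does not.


At a=-1, b=-5: original gives 46, revised gives -16.
verdict: not equivalent; witness: a=-1, b=-5


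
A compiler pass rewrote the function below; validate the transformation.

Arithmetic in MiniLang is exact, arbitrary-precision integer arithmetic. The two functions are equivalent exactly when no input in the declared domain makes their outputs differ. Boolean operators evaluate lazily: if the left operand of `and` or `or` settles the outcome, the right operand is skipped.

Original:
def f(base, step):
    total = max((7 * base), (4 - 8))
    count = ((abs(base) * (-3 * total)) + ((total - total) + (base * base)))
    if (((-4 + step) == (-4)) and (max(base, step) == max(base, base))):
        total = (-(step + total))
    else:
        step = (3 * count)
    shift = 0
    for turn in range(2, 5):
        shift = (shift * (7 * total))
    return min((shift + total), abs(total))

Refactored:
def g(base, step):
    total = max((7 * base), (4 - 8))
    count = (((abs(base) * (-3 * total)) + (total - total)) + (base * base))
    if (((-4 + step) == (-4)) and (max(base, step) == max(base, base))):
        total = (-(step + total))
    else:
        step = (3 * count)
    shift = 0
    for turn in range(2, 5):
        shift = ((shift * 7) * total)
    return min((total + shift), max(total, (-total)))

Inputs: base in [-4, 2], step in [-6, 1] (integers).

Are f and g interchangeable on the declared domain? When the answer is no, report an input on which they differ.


Equivalent — the differences include min/max/abs usage differs, yet no declared input distinguishes the two.
Tracing base=-4, step=0: f: total=-4, then count=64, then (((-4 + step) == (-4)) and (max(base, step) == max(base, base))) is false, then step=192, then shift=0, then (turn=2), then shift=0, then (turn=3), then shift=0, then (turn=4), then shift=0, then returns -4 | g: total=-4, then count=64, then (((-4 + step) == (-4)) and (max(base, step) == max(base, base))) is false, then step=192, then shift=0, then (turn=2), then shift=0, then (turn=3), then shift=0, then (turn=4), then shift=0, then returns -4 — matching result -4.
Across all 56 domain points the two functions coincide.
verdict: equivalent


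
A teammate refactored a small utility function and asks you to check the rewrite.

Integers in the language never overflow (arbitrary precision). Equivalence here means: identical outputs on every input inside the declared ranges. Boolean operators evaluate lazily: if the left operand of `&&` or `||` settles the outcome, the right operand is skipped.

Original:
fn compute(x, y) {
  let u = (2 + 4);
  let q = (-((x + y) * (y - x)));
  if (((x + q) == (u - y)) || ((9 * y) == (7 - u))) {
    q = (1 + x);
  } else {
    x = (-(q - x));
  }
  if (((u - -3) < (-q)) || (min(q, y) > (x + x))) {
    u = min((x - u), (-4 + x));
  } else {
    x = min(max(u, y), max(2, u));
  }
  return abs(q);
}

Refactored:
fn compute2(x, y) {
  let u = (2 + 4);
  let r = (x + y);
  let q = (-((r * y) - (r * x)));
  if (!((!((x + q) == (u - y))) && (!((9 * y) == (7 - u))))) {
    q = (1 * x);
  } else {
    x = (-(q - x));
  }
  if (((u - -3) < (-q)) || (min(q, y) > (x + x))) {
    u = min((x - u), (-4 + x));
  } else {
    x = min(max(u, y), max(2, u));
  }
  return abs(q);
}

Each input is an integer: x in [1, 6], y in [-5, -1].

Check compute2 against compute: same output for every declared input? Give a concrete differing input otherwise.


These are not equivalent — on x=3, y=-2 the outputs split (4 vs 3).
compute: u := 6 | q := 5 | (((x + q) == (u - y)) || ((9 * y) == (7 - u))): true | q := 4 | (((u - -3) < (-q)) || (min(q, y) > (x + x))): false | x := 6 | result 4
compute2: u := 6 | r := 1 | q := 5 | (!((!((x + q) == (u - y))) && (!((9 * y) == (7 - u))))): true | q := 3 | (((u - -3) < (-q)) || (min(q, y) > (x + x))): false | x := 6 | result 3
verdict: not equivalent; witness: x=3, y=-2


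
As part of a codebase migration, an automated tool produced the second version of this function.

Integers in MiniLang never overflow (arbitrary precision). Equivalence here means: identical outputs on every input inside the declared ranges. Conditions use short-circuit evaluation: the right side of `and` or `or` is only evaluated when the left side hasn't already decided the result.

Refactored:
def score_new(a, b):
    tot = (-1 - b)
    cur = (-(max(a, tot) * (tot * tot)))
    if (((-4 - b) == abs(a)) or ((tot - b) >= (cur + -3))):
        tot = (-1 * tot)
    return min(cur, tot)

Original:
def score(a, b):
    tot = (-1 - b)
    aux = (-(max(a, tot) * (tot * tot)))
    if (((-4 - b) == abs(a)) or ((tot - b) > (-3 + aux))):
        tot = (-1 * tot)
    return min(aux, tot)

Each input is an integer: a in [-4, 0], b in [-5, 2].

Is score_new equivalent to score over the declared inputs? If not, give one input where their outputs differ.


At a=0, b=1: score gives -2, score_new gives 0.
verdict: not equivalent; witness: a=0, b=1


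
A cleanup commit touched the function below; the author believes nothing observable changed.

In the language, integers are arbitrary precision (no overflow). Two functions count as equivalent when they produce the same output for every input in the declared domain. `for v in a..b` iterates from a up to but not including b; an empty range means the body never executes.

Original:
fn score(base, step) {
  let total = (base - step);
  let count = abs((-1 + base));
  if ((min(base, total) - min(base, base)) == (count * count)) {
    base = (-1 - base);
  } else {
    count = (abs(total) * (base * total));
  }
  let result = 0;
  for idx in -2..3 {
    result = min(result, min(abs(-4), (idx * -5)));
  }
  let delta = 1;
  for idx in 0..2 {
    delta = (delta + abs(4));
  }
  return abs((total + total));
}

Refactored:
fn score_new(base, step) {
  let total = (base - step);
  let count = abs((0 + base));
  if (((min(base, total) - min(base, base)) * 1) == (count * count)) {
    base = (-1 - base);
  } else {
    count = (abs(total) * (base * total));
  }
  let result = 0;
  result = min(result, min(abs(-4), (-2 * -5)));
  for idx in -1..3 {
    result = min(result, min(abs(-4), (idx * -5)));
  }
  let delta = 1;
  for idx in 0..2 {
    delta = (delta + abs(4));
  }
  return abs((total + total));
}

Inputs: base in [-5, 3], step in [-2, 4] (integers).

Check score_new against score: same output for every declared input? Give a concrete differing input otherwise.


The one real change (`-1` became `0`) has no effect anywhere in the declared ranges.
As a probe, take base=2, step=2: score runs total := 0 | count := 1 | ((min(base, total) - min(base, base)) == (count * count)): false | count := 0 | result := 0 | iter idx=-2: | result := 0 | iter idx=-1: | result := 0 | iter idx=0: | result := 0 | iter idx=1: | result := -5 | iter idx=2: | result := -10 | delta := 1 | iter idx=0: | delta := 5 | iter idx=1: | delta := 9 | result 0; score_new runs total := 0 | count := 2 | (((min(base, total) - min(base, base)) * 1) == (count * count)): false | count := 0 | result := 0 | result := 0 | iter idx=-1: | result := 0 | iter idx=0: | result := 0 | iter idx=1: | result := -5 | iter idx=2: | result := -10 | delta := 1 | iter idx=0: | delta := 5 | iter idx=1: | delta := 9 | result 0; both end at 0.
Across all 63 domain points the two functions coincide.
verdict: equivalent


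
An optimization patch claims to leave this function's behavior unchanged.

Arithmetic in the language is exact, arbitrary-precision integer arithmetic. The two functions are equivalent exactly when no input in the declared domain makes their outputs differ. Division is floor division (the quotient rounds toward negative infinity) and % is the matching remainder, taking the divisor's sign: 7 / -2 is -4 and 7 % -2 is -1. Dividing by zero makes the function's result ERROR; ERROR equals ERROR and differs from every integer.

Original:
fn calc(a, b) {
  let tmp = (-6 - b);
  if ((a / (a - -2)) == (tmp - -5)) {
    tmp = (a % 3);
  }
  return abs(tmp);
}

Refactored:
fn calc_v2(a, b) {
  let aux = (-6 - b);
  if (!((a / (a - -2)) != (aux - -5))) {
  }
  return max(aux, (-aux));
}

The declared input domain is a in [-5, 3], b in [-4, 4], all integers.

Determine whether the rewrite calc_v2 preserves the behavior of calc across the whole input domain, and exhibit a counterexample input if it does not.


Not equivalent: a=-5, b=-2 separates them (1 vs 4).
calc: tmp = -4; ((a / (a - -2)) == (tmp - -5)) -> true; tmp = 1; return 1
calc_v2: aux = -4; (!((a / (a - -2)) != (aux - -5))) -> true; return 4
verdict: not equivalent; witness: a=-5, b=-2


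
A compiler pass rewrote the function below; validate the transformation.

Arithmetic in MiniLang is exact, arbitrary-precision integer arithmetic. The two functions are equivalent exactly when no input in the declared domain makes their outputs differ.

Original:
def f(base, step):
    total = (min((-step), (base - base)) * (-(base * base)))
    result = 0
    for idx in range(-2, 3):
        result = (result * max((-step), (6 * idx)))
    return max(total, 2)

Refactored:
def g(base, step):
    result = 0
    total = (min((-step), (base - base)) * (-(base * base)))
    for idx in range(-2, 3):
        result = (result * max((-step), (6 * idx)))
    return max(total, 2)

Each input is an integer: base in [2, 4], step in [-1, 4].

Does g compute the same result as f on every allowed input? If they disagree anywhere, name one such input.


The two versions differ — the changes include same computation, different form.
As a probe, take base=4, step=2: f runs total=32, then result=0, then (idx=-2), then result=0, then (idx=-1), then result=0, then (idx=0), then result=0, then (idx=1), then result=0, then (idx=2), then result=0, then returns 32; g runs result=0, then total=32, then (idx=-2), then result=0, then (idx=-1), then result=0, then (idx=0), then result=0, then (idx=1), then result=0, then (idx=2), then result=0, then returns 32; both end at 32.
Across all 18 domain points the two functions coincide.
verdict: equivalent


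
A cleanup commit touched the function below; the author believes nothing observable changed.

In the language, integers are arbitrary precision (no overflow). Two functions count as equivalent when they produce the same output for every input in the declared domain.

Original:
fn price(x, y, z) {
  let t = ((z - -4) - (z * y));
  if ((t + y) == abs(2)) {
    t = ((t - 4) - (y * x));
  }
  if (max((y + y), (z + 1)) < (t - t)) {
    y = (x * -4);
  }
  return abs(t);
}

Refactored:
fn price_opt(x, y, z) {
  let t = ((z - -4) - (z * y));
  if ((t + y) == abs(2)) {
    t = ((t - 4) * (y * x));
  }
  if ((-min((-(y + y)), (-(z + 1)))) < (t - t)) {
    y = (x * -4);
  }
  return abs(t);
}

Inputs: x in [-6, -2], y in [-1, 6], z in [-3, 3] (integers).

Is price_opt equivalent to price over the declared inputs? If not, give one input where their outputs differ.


Not equivalent: x=-6, y=0, z=-2 separates them (2 vs 0).
price: t becomes 2; next ((t + y) == abs(2)) evaluates to true; next t becomes -2; next (max((y + y), (z + 1)) < (t - t)) evaluates to false; next final value 2
price_opt: t becomes 2; next ((t + y) == abs(2)) evaluates to true; next t becomes 0; next ((-min((-(y + y)), (-(z + 1)))) < (t - t)) evaluates to false; next final value 0
verdict: not equivalent; witness: x=-6, y=0, z=-2


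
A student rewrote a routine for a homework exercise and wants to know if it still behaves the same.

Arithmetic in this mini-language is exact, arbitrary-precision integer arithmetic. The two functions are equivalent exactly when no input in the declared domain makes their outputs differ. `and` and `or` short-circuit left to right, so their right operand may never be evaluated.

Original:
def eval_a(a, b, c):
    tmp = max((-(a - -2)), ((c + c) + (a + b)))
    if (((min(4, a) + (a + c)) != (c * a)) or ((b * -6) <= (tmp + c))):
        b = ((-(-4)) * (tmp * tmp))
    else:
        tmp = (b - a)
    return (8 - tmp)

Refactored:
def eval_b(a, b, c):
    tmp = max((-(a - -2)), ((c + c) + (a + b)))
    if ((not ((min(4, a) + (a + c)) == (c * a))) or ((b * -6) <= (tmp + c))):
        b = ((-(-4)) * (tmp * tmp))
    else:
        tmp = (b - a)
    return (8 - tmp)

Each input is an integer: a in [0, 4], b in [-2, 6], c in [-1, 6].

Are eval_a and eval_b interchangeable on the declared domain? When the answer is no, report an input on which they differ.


Equivalent — the differences include comparison usage differs, and boolean connective usage differs, yet no declared input distinguishes the two.
Spot check at a=1, b=1, c=1 — eval_a: tmp becomes 4; next (((min(4, a) + (a + c)) != (c * a)) or ((b * -6) <= (tmp + c))) evaluates to true; next b becomes 64; next final value 4. eval_b: tmp becomes 4; next ((not ((min(4, a) + (a + c)) == (c * a))) or ((b * -6) <= (tmp + c))) evaluates to true; next b becomes 64; next final value 4. Both give 4.
Every one of the 360 inputs gives matching results.
verdict: equivalent


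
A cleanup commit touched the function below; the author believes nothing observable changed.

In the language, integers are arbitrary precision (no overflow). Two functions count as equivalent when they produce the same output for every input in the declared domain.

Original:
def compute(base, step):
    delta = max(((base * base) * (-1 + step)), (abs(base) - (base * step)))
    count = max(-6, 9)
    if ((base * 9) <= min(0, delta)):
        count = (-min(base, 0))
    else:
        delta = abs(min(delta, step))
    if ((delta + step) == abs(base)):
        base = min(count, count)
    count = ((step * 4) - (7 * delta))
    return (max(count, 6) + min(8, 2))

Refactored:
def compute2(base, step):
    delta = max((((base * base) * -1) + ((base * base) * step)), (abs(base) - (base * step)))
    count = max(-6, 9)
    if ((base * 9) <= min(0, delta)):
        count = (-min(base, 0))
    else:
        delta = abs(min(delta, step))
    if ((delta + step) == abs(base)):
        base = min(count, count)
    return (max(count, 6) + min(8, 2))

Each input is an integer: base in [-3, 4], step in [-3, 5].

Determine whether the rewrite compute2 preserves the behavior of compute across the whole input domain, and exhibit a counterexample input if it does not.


There is a counterexample at base=-3, step=-3: 32 on one side, 8 on the other.
compute: delta = -6; count = 9; ((base * 9) <= min(0, delta)) -> true; count = 3; ((delta + step) == abs(base)) -> false; count = 30; return 32
compute2: delta = -6; count = 9; ((base * 9) <= min(0, delta)) -> true; count = 3; ((delta + step) == abs(base)) -> false; return 8
verdict: not equivalent; witness: base=-3, step=-3


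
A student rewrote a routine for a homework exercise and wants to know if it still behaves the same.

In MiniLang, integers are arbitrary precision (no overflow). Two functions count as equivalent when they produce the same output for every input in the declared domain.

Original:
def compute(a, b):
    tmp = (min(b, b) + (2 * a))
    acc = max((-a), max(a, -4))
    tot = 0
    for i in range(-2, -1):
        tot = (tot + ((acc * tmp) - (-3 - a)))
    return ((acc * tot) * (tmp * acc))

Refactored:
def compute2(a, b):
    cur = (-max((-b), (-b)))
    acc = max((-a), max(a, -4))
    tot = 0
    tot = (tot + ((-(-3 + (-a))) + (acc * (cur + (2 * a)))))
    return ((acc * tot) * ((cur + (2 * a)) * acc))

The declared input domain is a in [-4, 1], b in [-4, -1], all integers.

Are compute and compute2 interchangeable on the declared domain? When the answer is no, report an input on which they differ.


Changes here: statement counts differ; arithmetic usage differs; local variable names differ; constant usage differs; min/max/abs usage differs; loop structure differs; the full 24-point sweep finds no disagreement.
verdict: equivalent


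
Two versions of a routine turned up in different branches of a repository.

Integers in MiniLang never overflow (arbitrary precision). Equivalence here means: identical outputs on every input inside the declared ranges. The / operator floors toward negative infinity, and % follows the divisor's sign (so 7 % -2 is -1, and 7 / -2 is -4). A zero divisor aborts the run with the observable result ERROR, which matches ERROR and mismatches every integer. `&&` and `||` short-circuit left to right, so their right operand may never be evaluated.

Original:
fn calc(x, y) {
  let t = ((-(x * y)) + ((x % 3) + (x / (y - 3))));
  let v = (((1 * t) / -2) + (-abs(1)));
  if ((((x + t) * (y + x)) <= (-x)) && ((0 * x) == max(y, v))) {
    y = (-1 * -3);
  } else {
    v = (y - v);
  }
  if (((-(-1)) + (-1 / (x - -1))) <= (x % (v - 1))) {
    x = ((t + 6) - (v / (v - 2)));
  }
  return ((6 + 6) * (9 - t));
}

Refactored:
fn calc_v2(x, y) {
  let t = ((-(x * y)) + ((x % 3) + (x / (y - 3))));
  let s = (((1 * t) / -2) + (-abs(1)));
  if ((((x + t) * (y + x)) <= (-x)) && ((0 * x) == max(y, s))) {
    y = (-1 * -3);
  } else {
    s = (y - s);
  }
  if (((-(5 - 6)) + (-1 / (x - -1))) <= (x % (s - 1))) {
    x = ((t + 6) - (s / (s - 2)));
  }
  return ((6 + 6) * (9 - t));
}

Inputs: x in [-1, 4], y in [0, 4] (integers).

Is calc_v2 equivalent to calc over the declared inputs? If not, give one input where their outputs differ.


This is a faithful refactor — local variable names differ; also arithmetic usage differs; also constant usage differs, but the computed results match everywhere.
Spot check at x=1, y=0 — calc: t becomes 0; next v becomes -1; next ((((x + t) * (y + x)) <= (-x)) && ((0 * x) == max(y, v))) evaluates to false; next v becomes 1; next hits division by zero so the output is ERROR. calc_v2: t becomes 0; next s becomes -1; next ((((x + t) * (y + x)) <= (-x)) && ((0 * x) == max(y, s))) evaluates to false; next s becomes 1; next hits division by zero so the output is ERROR. Both give ERROR.
An exhaustive pass over the 30 declared inputs shows identical outputs.
verdict: equivalent
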